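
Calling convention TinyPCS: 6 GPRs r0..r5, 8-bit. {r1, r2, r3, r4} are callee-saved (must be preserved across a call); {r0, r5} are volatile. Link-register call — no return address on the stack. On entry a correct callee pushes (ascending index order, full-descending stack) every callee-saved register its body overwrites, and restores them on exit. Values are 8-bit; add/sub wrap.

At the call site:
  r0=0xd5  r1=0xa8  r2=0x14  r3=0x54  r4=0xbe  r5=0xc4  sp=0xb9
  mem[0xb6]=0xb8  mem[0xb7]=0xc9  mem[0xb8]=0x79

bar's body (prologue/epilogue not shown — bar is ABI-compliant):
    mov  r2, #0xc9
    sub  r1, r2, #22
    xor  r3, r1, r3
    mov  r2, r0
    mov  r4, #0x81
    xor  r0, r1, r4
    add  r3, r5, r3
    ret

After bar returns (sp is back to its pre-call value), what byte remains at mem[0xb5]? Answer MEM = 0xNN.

prologue: push r1 -> mem[0xb8]=0xa8, sp=0xb8
prologue: push r2 -> mem[0xb7]=0x14, sp=0xb7
prologue: push r3 -> mem[0xb6]=0x54, sp=0xb6
prologue: push r4 -> mem[0xb5]=0xbe, sp=0xb5
body[0] mov  r2, #0xc9 -> r2=0xc9
body[1] sub  r1, r2, #22 -> r1=0xb3
body[2] xor  r3, r1, r3 -> r3=0xe7
body[3] mov  r2, r0 -> r2=0xd5
body[4] mov  r4, #0x81 -> r4=0x81
body[5] xor  r0, r1, r4 -> r0=0x32
body[6] add  r3, r5, r3 -> r3=0xab
epilogue: pop r4=0xbe, sp=0xb6
epilogue: pop r3=0x54, sp=0xb7
epilogue: pop r2=0x14, sp=0xb8
epilogue: pop r1=0xa8, sp=0xb9
prologue pushed ['r1', 'r2', 'r3', 'r4'] at ['0xb8', '0xb7', '0xb6', '0xb5']

MEM = 0xbe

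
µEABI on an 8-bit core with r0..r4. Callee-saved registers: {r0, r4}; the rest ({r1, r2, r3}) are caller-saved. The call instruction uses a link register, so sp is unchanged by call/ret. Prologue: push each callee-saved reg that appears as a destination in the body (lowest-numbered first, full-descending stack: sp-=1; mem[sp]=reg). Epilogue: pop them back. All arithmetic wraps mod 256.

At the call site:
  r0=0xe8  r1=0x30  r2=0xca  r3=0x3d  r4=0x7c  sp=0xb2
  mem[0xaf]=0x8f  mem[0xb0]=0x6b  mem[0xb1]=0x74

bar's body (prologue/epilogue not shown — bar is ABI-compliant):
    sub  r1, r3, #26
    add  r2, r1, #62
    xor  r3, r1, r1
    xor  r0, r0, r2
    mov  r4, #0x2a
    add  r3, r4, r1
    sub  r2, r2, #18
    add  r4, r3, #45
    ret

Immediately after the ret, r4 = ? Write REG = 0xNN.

prologue: push r0 → mem[0xb1]=0xe8, sp=0xb1
prologue: push r4 → mem[0xb0]=0x7c, sp=0xb0
body[0] sub  r1, r3, #26 → r1=0x23
body[1] add  r2, r1, #62 → r2=0x61
body[2] xor  r3, r1, r1 → r3=0x00
body[3] xor  r0, r0, r2 → r0=0x89
body[4] mov  r4, #0x2a → r4=0x2a
body[5] add  r3, r4, r1 → r3=0x4d
body[6] sub  r2, r2, #18 → r2=0x4f
body[7] add  r4, r3, #45 → r4=0x7a
epilogue: pop r4=0x7c, sp=0xb1
epilogue: pop r0=0xe8, sp=0xb2
r4 is callee-saved → restored

REG = 0x7c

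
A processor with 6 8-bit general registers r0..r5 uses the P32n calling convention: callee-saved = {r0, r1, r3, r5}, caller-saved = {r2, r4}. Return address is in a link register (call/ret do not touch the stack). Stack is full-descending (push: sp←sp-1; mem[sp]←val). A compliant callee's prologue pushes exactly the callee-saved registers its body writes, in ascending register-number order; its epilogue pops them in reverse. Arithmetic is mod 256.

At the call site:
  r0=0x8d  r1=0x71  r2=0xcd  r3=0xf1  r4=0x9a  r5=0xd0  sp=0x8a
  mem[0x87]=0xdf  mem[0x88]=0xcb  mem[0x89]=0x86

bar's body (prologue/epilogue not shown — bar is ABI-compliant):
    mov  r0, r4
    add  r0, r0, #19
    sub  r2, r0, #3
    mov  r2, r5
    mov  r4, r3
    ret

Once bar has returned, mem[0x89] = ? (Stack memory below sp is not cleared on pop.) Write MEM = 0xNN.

MEM = 0x8d

prologue: push r0 → mem[0x89]=0x8d, sp=0x89
body[0] mov  r0, r4 → r0=0x9a
body[1] add  r0, r0, #19 → r0=0xad
body[2] sub  r2, r0, #3 → r2=0xaa
body[3] mov  r2, r5 → r2=0xd0
body[4] mov  r4, r3 → r4=0xf1
epilogue: pop r0=0x8d, sp=0x8a
prologue pushed ['r0'] at ['0x89']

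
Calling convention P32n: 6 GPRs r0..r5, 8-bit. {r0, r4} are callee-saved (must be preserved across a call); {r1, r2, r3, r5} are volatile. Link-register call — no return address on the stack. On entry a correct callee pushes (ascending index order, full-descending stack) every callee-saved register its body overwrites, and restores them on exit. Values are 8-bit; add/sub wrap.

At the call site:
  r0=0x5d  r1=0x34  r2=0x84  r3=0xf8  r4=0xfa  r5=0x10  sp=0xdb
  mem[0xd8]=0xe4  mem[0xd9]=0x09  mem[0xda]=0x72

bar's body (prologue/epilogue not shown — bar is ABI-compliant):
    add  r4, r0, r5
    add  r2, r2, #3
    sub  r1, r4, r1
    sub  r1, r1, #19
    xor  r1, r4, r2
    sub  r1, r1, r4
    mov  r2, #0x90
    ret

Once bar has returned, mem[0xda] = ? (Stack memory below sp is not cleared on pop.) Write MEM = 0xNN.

prologue: push r4 -> mem[0xda]=0xfa, sp=0xda
body[0] add  r4, r0, r5 -> r4=0x6d
body[1] add  r2, r2, #3 -> r2=0x87
body[2] sub  r1, r4, r1 -> r1=0x39
body[3] sub  r1, r1, #19 -> r1=0x26
body[4] xor  r1, r4, r2 -> r1=0xea
body[5] sub  r1, r1, r4 -> r1=0x7d
body[6] mov  r2, #0x90 -> r2=0x90
epilogue: pop r4=0xfa, sp=0xdb
prologue pushed ['r4'] at ['0xda']

MEM = 0xfa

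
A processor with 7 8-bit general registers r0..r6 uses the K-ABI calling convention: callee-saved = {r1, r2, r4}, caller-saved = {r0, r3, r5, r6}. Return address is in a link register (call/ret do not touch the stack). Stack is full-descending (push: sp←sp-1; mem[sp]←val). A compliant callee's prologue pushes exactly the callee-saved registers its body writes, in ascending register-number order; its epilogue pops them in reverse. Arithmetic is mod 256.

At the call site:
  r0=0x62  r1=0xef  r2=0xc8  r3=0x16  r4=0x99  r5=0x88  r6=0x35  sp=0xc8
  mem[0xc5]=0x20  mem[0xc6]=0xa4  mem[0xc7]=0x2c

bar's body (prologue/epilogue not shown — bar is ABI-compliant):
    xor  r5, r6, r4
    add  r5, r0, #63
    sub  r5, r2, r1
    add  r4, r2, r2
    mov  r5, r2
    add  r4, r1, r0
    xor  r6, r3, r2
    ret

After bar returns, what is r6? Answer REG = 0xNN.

prologue: push r4 → mem[0xc7]=0x99, sp=0xc7
body[0] xor  r5, r6, r4 → r5=0xac
body[1] add  r5, r0, #63 → r5=0xa1
body[2] sub  r5, r2, r1 → r5=0xd9
body[3] add  r4, r2, r2 → r4=0x90
body[4] mov  r5, r2 → r5=0xc8
body[5] add  r4, r1, r0 → r4=0x51
body[6] xor  r6, r3, r2 → r6=0xde
epilogue: pop r4=0x99, sp=0xc8
r6 is caller-saved → body value

REG = 0xde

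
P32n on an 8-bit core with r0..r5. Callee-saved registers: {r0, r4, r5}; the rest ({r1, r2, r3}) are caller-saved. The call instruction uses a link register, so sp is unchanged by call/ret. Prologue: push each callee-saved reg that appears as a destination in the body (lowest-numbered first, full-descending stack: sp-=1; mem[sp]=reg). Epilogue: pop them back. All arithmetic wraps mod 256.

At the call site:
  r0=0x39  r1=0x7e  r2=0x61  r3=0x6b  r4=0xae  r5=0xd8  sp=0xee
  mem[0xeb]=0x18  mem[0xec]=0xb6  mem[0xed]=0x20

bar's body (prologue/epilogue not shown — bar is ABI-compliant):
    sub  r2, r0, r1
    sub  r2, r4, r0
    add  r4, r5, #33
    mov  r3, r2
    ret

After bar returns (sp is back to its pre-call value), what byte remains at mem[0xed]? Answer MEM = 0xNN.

MEM = 0xae

prologue: push r4 -> mem[0xed]=0xae, sp=0xed
body[0] sub  r2, r0, r1 -> r2=0xbb
body[1] sub  r2, r4, r0 -> r2=0x75
body[2] add  r4, r5, #33 -> r4=0xf9
body[3] mov  r3, r2 -> r3=0x75
epilogue: pop r4=0xae, sp=0xee
prologue pushed ['r4'] at ['0xed']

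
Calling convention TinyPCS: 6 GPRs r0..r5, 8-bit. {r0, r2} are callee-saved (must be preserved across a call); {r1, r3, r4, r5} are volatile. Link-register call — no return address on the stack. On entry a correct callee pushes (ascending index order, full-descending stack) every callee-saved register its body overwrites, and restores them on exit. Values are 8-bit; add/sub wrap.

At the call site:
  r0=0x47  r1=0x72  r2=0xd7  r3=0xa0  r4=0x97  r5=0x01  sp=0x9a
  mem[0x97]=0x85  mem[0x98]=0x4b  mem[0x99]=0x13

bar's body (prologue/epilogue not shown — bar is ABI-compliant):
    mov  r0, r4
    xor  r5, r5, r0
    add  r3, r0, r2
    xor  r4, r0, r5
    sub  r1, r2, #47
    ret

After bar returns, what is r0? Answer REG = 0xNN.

prologue: push r0 → mem[0x99]=0x47, sp=0x99
body[0] mov  r0, r4 → r0=0x97
body[1] xor  r5, r5, r0 → r5=0x96
body[2] add  r3, r0, r2 → r3=0x6e
body[3] xor  r4, r0, r5 → r4=0x01
body[4] sub  r1, r2, #47 → r1=0xa8
epilogue: pop r0=0x47, sp=0x9a
r0 is callee-saved → restored

REG = 0x47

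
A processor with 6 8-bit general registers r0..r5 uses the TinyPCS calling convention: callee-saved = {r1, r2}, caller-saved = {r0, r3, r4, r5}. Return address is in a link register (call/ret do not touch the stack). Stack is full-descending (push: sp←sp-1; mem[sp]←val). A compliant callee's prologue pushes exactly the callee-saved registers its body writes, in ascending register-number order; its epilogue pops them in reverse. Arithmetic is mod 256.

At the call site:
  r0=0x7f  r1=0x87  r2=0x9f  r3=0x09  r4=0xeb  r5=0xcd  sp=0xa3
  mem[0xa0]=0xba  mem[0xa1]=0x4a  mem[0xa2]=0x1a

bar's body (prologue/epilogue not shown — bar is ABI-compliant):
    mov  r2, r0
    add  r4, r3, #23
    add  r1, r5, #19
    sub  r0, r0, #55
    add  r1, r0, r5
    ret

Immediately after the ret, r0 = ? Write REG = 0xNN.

REG = 0x48

prologue: push r1 -> mem[0xa2]=0x87, sp=0xa2
prologue: push r2 -> mem[0xa1]=0x9f, sp=0xa1
body[0] mov  r2, r0 -> r2=0x7f
body[1] add  r4, r3, #23 -> r4=0x20
body[2] add  r1, r5, #19 -> r1=0xe0
body[3] sub  r0, r0, #55 -> r0=0x48
body[4] add  r1, r0, r5 -> r1=0x15
epilogue: pop r2=0x9f, sp=0xa2
epilogue: pop r1=0x87, sp=0xa3
r0 is caller-saved -> body value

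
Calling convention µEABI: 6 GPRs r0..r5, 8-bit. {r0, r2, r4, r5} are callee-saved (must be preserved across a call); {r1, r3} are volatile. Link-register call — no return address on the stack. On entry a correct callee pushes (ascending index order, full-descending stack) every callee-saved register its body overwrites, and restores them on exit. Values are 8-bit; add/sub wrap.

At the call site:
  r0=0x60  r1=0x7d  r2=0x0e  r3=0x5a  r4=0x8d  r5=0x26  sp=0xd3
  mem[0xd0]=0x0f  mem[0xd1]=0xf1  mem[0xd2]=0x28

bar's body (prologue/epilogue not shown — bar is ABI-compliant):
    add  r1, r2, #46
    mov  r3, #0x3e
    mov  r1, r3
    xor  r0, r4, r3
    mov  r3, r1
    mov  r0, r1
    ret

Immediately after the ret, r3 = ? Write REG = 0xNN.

REG = 0x3e

prologue: push r0 -> mem[0xd2]=0x60, sp=0xd2
body[0] add  r1, r2, #46 -> r1=0x3c
body[1] mov  r3, #0x3e -> r3=0x3e
body[2] mov  r1, r3 -> r1=0x3e
body[3] xor  r0, r4, r3 -> r0=0xb3
body[4] mov  r3, r1 -> r3=0x3e
body[5] mov  r0, r1 -> r0=0x3e
epilogue: pop r0=0x60, sp=0xd3
r3 is caller-saved -> body value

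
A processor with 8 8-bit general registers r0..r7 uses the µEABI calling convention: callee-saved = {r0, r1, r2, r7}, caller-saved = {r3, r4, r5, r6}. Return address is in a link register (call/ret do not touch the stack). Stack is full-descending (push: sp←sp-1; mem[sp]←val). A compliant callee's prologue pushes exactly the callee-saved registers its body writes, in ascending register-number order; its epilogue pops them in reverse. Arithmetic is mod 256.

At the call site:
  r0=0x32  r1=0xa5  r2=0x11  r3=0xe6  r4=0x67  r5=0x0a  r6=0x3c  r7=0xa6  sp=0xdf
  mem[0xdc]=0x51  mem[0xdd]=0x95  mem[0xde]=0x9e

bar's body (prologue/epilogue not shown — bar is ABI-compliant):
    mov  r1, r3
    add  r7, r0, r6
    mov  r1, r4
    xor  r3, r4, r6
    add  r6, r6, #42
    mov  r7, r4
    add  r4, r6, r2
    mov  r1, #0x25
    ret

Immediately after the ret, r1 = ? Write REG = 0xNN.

prologue: push r1 → mem[0xde]=0xa5, sp=0xde
prologue: push r7 → mem[0xdd]=0xa6, sp=0xdd
body[0] mov  r1, r3 → r1=0xe6
body[1] add  r7, r0, r6 → r7=0x6e
body[2] mov  r1, r4 → r1=0x67
body[3] xor  r3, r4, r6 → r3=0x5b
body[4] add  r6, r6, #42 → r6=0x66
body[5] mov  r7, r4 → r7=0x67
body[6] add  r4, r6, r2 → r4=0x77
body[7] mov  r1, #0x25 → r1=0x25
epilogue: pop r7=0xa6, sp=0xde
epilogue: pop r1=0xa5, sp=0xdf
r1 is callee-saved → restored

REG = 0xa5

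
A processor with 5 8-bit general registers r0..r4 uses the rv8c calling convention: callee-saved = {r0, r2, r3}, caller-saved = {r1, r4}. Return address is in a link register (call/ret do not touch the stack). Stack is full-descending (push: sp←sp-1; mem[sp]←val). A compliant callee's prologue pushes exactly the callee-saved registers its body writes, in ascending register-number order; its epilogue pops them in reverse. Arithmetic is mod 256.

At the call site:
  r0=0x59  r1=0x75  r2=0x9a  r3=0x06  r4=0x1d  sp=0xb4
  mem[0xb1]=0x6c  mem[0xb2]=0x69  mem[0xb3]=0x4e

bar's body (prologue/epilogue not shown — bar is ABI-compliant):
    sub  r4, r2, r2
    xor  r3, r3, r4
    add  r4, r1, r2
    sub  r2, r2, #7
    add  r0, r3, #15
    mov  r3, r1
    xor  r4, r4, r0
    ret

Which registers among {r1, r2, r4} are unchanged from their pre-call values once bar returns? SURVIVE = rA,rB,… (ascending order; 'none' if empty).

SURVIVE = r1,r2

prologue: push r0 -> mem[0xb3]=0x59, sp=0xb3
prologue: push r2 -> mem[0xb2]=0x9a, sp=0xb2
prologue: push r3 -> mem[0xb1]=0x06, sp=0xb1
body[0] sub  r4, r2, r2 -> r4=0x00
body[1] xor  r3, r3, r4 -> r3=0x06
body[2] add  r4, r1, r2 -> r4=0x0f
body[3] sub  r2, r2, #7 -> r2=0x93
body[4] add  r0, r3, #15 -> r0=0x15
body[5] mov  r3, r1 -> r3=0x75
body[6] xor  r4, r4, r0 -> r4=0x1a
epilogue: pop r3=0x06, sp=0xb2
epilogue: pop r2=0x9a, sp=0xb3
epilogue: pop r0=0x59, sp=0xb4
r1: caller-saved, written=False
r2: callee-saved, written=True
r4: caller-saved, written=True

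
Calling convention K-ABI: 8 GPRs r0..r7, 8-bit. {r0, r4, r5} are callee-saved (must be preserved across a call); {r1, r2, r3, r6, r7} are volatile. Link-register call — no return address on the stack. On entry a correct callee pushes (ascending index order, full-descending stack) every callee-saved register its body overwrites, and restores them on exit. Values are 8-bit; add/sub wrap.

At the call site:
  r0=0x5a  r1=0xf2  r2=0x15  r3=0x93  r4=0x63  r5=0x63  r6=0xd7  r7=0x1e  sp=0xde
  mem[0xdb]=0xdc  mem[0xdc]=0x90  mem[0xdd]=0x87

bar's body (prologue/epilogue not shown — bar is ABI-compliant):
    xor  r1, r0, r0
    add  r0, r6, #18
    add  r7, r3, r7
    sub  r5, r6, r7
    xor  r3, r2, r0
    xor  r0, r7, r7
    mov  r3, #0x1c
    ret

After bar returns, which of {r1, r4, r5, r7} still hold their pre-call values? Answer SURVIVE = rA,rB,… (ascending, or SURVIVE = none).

SURVIVE = r4,r5

prologue: push r0 → mem[0xdd]=0x5a, sp=0xdd
prologue: push r5 → mem[0xdc]=0x63, sp=0xdc
body[0] xor  r1, r0, r0 → r1=0x00
body[1] add  r0, r6, #18 → r0=0xe9
body[2] add  r7, r3, r7 → r7=0xb1
body[3] sub  r5, r6, r7 → r5=0x26
body[4] xor  r3, r2, r0 → r3=0xfc
body[5] xor  r0, r7, r7 → r0=0x00
body[6] mov  r3, #0x1c → r3=0x1c
epilogue: pop r5=0x63, sp=0xdd
epilogue: pop r0=0x5a, sp=0xde
r1: caller-saved, written=True
r4: callee-saved, written=False
r5: callee-saved, written=True
r7: caller-saved, written=True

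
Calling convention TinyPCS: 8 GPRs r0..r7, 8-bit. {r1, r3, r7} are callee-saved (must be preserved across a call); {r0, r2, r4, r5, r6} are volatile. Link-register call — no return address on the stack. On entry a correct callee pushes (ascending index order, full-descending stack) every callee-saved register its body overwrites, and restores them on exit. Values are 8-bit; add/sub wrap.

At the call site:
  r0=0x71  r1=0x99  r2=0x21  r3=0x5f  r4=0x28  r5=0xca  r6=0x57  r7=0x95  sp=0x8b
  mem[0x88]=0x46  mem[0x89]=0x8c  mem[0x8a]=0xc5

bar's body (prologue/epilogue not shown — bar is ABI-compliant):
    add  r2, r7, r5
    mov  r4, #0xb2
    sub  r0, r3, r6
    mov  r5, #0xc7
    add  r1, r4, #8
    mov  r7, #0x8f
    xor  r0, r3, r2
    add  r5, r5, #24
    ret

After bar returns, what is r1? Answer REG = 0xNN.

prologue: push r1 → mem[0x8a]=0x99, sp=0x8a
prologue: push r7 → mem[0x89]=0x95, sp=0x89
body[0] add  r2, r7, r5 → r2=0x5f
body[1] mov  r4, #0xb2 → r4=0xb2
body[2] sub  r0, r3, r6 → r0=0x08
body[3] mov  r5, #0xc7 → r5=0xc7
body[4] add  r1, r4, #8 → r1=0xba
body[5] mov  r7, #0x8f → r7=0x8f
body[6] xor  r0, r3, r2 → r0=0x00
body[7] add  r5, r5, #24 → r5=0xdf
epilogue: pop r7=0x95, sp=0x8a
epilogue: pop r1=0x99, sp=0x8b
r1 is callee-saved → restored

REG = 0x99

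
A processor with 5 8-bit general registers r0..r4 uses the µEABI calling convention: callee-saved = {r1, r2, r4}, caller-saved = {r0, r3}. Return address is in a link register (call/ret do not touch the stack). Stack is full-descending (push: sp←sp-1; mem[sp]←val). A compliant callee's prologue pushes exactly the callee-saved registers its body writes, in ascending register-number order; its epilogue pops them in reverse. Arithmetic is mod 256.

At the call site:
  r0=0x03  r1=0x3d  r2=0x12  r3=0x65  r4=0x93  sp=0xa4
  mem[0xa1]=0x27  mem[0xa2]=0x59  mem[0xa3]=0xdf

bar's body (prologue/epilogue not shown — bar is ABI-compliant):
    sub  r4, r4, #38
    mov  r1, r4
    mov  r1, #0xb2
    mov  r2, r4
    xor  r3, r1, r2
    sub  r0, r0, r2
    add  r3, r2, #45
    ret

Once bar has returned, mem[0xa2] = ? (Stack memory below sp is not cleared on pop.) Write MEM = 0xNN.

MEM = 0x12

prologue: push r1 -> mem[0xa3]=0x3d, sp=0xa3
prologue: push r2 -> mem[0xa2]=0x12, sp=0xa2
prologue: push r4 -> mem[0xa1]=0x93, sp=0xa1
body[0] sub  r4, r4, #38 -> r4=0x6d
body[1] mov  r1, r4 -> r1=0x6d
body[2] mov  r1, #0xb2 -> r1=0xb2
body[3] mov  r2, r4 -> r2=0x6d
body[4] xor  r3, r1, r2 -> r3=0xdf
body[5] sub  r0, r0, r2 -> r0=0x96
body[6] add  r3, r2, #45 -> r3=0x9a
epilogue: pop r4=0x93, sp=0xa2
epilogue: pop r2=0x12, sp=0xa3
epilogue: pop r1=0x3d, sp=0xa4
prologue pushed ['r1', 'r2', 'r4'] at ['0xa3', '0xa2', '0xa1']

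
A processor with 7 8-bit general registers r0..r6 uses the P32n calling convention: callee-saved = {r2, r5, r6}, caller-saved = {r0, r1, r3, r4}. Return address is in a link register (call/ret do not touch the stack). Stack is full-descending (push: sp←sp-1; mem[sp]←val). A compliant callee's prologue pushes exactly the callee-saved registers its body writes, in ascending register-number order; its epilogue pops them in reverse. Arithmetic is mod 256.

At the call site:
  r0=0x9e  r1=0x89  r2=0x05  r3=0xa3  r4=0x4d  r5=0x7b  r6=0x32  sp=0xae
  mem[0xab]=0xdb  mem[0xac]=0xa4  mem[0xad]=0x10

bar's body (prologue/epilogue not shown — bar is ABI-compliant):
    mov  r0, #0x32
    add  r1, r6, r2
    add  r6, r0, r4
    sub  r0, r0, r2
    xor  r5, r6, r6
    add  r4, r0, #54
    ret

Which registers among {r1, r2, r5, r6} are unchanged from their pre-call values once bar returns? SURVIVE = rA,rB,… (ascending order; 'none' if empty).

SURVIVE = r2,r5,r6

prologue: push r5 → mem[0xad]=0x7b, sp=0xad
prologue: push r6 → mem[0xac]=0x32, sp=0xac
body[0] mov  r0, #0x32 → r0=0x32
body[1] add  r1, r6, r2 → r1=0x37
body[2] add  r6, r0, r4 → r6=0x7f
body[3] sub  r0, r0, r2 → r0=0x2d
body[4] xor  r5, r6, r6 → r5=0x00
body[5] add  r4, r0, #54 → r4=0x63
epilogue: pop r6=0x32, sp=0xad
epilogue: pop r5=0x7b, sp=0xae
r1: caller-saved, written=True
r2: callee-saved, written=False
r5: callee-saved, written=True
r6: callee-saved, written=True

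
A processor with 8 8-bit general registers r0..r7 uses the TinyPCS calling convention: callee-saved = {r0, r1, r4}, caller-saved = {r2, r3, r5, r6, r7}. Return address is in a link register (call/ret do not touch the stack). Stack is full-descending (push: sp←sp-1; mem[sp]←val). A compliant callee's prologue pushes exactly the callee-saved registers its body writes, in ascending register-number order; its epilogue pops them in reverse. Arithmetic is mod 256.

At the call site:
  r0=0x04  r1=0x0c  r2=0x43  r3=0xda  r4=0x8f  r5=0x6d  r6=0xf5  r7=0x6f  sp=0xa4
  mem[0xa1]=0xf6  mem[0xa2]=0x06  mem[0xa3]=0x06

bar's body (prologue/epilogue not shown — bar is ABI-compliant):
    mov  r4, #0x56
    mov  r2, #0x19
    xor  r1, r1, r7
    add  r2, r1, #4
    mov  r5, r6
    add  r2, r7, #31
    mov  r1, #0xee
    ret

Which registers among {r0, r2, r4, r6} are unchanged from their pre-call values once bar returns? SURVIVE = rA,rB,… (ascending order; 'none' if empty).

prologue: push r1 → mem[0xa3]=0x0c, sp=0xa3
prologue: push r4 → mem[0xa2]=0x8f, sp=0xa2
body[0] mov  r4, #0x56 → r4=0x56
body[1] mov  r2, #0x19 → r2=0x19
body[2] xor  r1, r1, r7 → r1=0x63
body[3] add  r2, r1, #4 → r2=0x67
body[4] mov  r5, r6 → r5=0xf5
body[5] add  r2, r7, #31 → r2=0x8e
body[6] mov  r1, #0xee → r1=0xee
epilogue: pop r4=0x8f, sp=0xa3
epilogue: pop r1=0x0c, sp=0xa4
r0: callee-saved, written=False
r2: caller-saved, written=True
r4: callee-saved, written=True
r6: caller-saved, written=False

SURVIVE = r0,r4,r6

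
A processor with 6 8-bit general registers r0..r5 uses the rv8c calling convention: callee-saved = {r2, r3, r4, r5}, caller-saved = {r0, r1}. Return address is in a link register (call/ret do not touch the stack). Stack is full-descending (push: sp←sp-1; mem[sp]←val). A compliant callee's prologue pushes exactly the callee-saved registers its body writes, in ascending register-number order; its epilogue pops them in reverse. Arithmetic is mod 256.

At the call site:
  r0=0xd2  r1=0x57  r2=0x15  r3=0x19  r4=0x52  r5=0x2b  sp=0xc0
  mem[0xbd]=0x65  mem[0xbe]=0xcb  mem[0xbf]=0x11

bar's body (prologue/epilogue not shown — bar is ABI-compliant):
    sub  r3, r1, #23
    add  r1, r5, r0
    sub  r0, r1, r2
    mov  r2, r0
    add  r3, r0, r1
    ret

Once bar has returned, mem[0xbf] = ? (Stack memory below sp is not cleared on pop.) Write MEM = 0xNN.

MEM = 0x15

prologue: push r2 → mem[0xbf]=0x15, sp=0xbf
prologue: push r3 → mem[0xbe]=0x19, sp=0xbe
body[0] sub  r3, r1, #23 → r3=0x40
body[1] add  r1, r5, r0 → r1=0xfd
body[2] sub  r0, r1, r2 → r0=0xe8
body[3] mov  r2, r0 → r2=0xe8
body[4] add  r3, r0, r1 → r3=0xe5
epilogue: pop r3=0x19, sp=0xbf
epilogue: pop r2=0x15, sp=0xc0
prologue pushed ['r2', 'r3'] at ['0xbf', '0xbe']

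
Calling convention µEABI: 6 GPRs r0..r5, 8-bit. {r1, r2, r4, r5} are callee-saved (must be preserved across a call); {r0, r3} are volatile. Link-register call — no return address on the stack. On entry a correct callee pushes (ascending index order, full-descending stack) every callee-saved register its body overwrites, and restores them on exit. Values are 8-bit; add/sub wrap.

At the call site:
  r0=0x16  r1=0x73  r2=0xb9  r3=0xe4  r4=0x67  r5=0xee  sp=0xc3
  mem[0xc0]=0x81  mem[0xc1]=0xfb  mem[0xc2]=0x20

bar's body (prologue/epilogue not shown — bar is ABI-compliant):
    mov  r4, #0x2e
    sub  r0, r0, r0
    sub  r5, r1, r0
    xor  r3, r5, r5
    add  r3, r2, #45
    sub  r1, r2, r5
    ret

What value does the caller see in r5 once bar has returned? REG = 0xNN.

REG = 0xee

prologue: push r1 -> mem[0xc2]=0x73, sp=0xc2
prologue: push r4 -> mem[0xc1]=0x67, sp=0xc1
prologue: push r5 -> mem[0xc0]=0xee, sp=0xc0
body[0] mov  r4, #0x2e -> r4=0x2e
body[1] sub  r0, r0, r0 -> r0=0x00
body[2] sub  r5, r1, r0 -> r5=0x73
body[3] xor  r3, r5, r5 -> r3=0x00
body[4] add  r3, r2, #45 -> r3=0xe6
body[5] sub  r1, r2, r5 -> r1=0x46
epilogue: pop r5=0xee, sp=0xc1
epilogue: pop r4=0x67, sp=0xc2
epilogue: pop r1=0x73, sp=0xc3
r5 is callee-saved -> restored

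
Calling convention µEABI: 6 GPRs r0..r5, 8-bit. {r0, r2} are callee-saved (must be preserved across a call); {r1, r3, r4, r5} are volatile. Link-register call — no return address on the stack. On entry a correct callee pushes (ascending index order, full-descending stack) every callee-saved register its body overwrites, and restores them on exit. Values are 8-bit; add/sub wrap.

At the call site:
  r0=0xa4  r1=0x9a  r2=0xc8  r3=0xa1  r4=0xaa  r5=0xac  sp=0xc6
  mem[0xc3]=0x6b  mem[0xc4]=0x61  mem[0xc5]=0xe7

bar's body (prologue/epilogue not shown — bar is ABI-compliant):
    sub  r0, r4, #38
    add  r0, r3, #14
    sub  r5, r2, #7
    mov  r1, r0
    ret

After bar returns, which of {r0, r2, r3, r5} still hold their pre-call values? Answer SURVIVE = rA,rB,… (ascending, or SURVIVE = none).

SURVIVE = r0,r2,r3

prologue: push r0 → mem[0xc5]=0xa4, sp=0xc5
body[0] sub  r0, r4, #38 → r0=0x84
body[1] add  r0, r3, #14 → r0=0xaf
body[2] sub  r5, r2, #7 → r5=0xc1
body[3] mov  r1, r0 → r1=0xaf
epilogue: pop r0=0xa4, sp=0xc6
r0: callee-saved, written=True
r2: callee-saved, written=False
r3: caller-saved, written=False
r5: caller-saved, written=True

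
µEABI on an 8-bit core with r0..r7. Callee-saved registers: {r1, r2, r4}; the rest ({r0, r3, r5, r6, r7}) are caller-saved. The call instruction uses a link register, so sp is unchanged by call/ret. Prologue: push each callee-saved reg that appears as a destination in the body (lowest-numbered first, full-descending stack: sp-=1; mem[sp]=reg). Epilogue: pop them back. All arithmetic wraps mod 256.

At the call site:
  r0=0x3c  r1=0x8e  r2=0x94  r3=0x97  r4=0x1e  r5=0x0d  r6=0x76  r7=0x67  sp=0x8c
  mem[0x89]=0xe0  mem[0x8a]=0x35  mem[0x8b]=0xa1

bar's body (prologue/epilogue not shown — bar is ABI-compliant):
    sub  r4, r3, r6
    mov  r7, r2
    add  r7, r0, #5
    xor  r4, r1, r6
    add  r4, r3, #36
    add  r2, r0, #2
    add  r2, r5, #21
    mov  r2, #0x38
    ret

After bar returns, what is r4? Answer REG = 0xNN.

prologue: push r2 → mem[0x8b]=0x94, sp=0x8b
prologue: push r4 → mem[0x8a]=0x1e, sp=0x8a
body[0] sub  r4, r3, r6 → r4=0x21
body[1] mov  r7, r2 → r7=0x94
body[2] add  r7, r0, #5 → r7=0x41
body[3] xor  r4, r1, r6 → r4=0xf8
body[4] add  r4, r3, #36 → r4=0xbb
body[5] add  r2, r0, #2 → r2=0x3e
body[6] add  r2, r5, #21 → r2=0x22
body[7] mov  r2, #0x38 → r2=0x38
epilogue: pop r4=0x1e, sp=0x8b
epilogue: pop r2=0x94, sp=0x8c
r4 is callee-saved → restored

REG = 0x1e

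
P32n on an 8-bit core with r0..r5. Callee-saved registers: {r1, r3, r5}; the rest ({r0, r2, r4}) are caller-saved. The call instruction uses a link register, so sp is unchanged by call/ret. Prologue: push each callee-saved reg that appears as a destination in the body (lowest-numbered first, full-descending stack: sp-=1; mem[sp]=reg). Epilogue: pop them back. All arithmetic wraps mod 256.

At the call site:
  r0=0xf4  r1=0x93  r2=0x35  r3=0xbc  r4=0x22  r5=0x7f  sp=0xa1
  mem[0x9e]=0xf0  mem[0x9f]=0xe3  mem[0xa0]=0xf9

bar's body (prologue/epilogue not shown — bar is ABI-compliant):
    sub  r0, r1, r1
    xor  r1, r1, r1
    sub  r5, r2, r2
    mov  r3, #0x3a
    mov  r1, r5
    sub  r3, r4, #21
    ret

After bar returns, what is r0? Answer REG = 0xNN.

prologue: push r1 → mem[0xa0]=0x93, sp=0xa0
prologue: push r3 → mem[0x9f]=0xbc, sp=0x9f
prologue: push r5 → mem[0x9e]=0x7f, sp=0x9e
body[0] sub  r0, r1, r1 → r0=0x00
body[1] xor  r1, r1, r1 → r1=0x00
body[2] sub  r5, r2, r2 → r5=0x00
body[3] mov  r3, #0x3a → r3=0x3a
body[4] mov  r1, r5 → r1=0x00
body[5] sub  r3, r4, #21 → r3=0x0d
epilogue: pop r5=0x7f, sp=0x9f
epilogue: pop r3=0xbc, sp=0xa0
epilogue: pop r1=0x93, sp=0xa1
r0 is caller-saved → body value

REG = 0x00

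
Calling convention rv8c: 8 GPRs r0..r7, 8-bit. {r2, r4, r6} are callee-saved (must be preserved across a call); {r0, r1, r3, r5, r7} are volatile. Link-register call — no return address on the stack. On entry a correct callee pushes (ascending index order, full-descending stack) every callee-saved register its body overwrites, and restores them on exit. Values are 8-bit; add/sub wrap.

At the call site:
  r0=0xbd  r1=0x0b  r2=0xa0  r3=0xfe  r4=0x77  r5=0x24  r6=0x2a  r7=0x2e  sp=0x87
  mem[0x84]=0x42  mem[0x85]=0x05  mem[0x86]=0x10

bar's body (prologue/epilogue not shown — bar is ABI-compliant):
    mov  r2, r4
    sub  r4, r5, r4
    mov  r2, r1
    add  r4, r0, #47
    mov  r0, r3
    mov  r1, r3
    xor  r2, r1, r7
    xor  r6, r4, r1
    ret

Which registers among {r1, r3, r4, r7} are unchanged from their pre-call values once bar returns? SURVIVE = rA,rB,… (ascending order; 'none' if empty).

SURVIVE = r3,r4,r7

prologue: push r2 → mem[0x86]=0xa0, sp=0x86
prologue: push r4 → mem[0x85]=0x77, sp=0x85
prologue: push r6 → mem[0x84]=0x2a, sp=0x84
body[0] mov  r2, r4 → r2=0x77
body[1] sub  r4, r5, r4 → r4=0xad
body[2] mov  r2, r1 → r2=0x0b
body[3] add  r4, r0, #47 → r4=0xec
body[4] mov  r0, r3 → r0=0xfe
body[5] mov  r1, r3 → r1=0xfe
body[6] xor  r2, r1, r7 → r2=0xd0
body[7] xor  r6, r4, r1 → r6=0x12
epilogue: pop r6=0x2a, sp=0x85
epilogue: pop r4=0x77, sp=0x86
epilogue: pop r2=0xa0, sp=0x87
r1: caller-saved, written=True
r3: caller-saved, written=False
r4: callee-saved, written=True
r7: caller-saved, written=False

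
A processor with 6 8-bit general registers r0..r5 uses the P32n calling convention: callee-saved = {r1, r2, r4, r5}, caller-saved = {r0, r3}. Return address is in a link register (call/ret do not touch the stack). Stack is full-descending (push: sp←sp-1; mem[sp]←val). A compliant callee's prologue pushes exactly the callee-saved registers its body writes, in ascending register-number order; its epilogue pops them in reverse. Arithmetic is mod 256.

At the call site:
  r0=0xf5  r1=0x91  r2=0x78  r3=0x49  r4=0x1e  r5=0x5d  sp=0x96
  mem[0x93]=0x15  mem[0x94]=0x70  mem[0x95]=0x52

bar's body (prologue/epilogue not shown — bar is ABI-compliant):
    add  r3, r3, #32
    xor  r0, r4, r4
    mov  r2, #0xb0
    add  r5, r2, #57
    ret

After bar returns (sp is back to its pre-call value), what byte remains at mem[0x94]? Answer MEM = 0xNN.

prologue: push r2 -> mem[0x95]=0x78, sp=0x95
prologue: push r5 -> mem[0x94]=0x5d, sp=0x94
body[0] add  r3, r3, #32 -> r3=0x69
body[1] xor  r0, r4, r4 -> r0=0x00
body[2] mov  r2, #0xb0 -> r2=0xb0
body[3] add  r5, r2, #57 -> r5=0xe9
epilogue: pop r5=0x5d, sp=0x95
epilogue: pop r2=0x78, sp=0x96
prologue pushed ['r2', 'r5'] at ['0x95', '0x94']

MEM = 0x5d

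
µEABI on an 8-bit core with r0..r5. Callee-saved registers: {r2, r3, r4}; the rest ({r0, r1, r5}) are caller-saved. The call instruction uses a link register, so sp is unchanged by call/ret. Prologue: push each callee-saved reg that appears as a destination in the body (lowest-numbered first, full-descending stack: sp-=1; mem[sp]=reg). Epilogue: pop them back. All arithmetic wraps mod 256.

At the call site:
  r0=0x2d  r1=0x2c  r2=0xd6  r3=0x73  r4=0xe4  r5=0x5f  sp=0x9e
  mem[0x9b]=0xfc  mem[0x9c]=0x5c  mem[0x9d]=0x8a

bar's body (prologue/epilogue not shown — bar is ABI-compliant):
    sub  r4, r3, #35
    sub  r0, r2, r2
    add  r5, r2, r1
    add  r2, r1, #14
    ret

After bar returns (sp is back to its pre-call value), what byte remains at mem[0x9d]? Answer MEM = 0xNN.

MEM = 0xd6

prologue: push r2 → mem[0x9d]=0xd6, sp=0x9d
prologue: push r4 → mem[0x9c]=0xe4, sp=0x9c
body[0] sub  r4, r3, #35 → r4=0x50
body[1] sub  r0, r2, r2 → r0=0x00
body[2] add  r5, r2, r1 → r5=0x02
body[3] add  r2, r1, #14 → r2=0x3a
epilogue: pop r4=0xe4, sp=0x9d
epilogue: pop r2=0xd6, sp=0x9e
prologue pushed ['r2', 'r4'] at ['0x9d', '0x9c']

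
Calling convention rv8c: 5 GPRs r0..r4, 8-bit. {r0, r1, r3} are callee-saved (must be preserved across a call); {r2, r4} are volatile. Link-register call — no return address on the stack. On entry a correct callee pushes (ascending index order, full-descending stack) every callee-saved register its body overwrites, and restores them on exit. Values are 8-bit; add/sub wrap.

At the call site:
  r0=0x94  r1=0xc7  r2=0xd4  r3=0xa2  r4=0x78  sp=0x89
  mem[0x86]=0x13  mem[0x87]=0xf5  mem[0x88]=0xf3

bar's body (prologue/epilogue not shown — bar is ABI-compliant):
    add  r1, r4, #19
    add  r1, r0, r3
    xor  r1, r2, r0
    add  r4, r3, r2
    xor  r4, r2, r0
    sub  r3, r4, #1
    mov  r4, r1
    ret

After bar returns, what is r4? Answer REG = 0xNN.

REG = 0x40

prologue: push r1 -> mem[0x88]=0xc7, sp=0x88
prologue: push r3 -> mem[0x87]=0xa2, sp=0x87
body[0] add  r1, r4, #19 -> r1=0x8b
body[1] add  r1, r0, r3 -> r1=0x36
body[2] xor  r1, r2, r0 -> r1=0x40
body[3] add  r4, r3, r2 -> r4=0x76
body[4] xor  r4, r2, r0 -> r4=0x40
body[5] sub  r3, r4, #1 -> r3=0x3f
body[6] mov  r4, r1 -> r4=0x40
epilogue: pop r3=0xa2, sp=0x88
epilogue: pop r1=0xc7, sp=0x89
r4 is caller-saved -> body value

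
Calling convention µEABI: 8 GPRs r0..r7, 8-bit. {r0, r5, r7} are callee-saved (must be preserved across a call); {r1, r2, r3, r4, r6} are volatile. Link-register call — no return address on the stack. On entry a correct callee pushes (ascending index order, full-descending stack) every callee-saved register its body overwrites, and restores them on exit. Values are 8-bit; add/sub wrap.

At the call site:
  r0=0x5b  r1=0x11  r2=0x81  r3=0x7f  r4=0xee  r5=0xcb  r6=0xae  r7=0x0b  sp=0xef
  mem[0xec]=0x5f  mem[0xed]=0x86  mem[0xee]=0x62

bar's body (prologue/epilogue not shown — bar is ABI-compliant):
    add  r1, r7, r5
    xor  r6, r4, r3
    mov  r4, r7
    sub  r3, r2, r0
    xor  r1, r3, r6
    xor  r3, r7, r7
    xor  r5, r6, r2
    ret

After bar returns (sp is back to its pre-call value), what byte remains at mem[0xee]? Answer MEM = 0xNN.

MEM = 0xcb

prologue: push r5 -> mem[0xee]=0xcb, sp=0xee
body[0] add  r1, r7, r5 -> r1=0xd6
body[1] xor  r6, r4, r3 -> r6=0x91
body[2] mov  r4, r7 -> r4=0x0b
body[3] sub  r3, r2, r0 -> r3=0x26
body[4] xor  r1, r3, r6 -> r1=0xb7
body[5] xor  r3, r7, r7 -> r3=0x00
body[6] xor  r5, r6, r2 -> r5=0x10
epilogue: pop r5=0xcb, sp=0xef
prologue pushed ['r5'] at ['0xee']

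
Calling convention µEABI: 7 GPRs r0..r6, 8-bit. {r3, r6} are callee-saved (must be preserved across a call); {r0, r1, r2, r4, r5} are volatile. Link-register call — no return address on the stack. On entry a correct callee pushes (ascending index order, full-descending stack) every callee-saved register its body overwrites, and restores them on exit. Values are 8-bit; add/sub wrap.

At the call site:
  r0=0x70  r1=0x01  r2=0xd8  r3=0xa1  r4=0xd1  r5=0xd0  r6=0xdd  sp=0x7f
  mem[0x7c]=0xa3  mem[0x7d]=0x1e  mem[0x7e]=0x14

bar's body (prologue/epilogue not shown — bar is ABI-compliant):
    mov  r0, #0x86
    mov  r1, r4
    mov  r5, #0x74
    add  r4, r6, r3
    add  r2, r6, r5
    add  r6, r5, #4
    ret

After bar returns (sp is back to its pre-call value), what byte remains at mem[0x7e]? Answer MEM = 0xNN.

prologue: push r6 -> mem[0x7e]=0xdd, sp=0x7e
body[0] mov  r0, #0x86 -> r0=0x86
body[1] mov  r1, r4 -> r1=0xd1
body[2] mov  r5, #0x74 -> r5=0x74
body[3] add  r4, r6, r3 -> r4=0x7e
body[4] add  r2, r6, r5 -> r2=0x51
body[5] add  r6, r5, #4 -> r6=0x78
epilogue: pop r6=0xdd, sp=0x7f
prologue pushed ['r6'] at ['0x7e']

MEM = 0xdd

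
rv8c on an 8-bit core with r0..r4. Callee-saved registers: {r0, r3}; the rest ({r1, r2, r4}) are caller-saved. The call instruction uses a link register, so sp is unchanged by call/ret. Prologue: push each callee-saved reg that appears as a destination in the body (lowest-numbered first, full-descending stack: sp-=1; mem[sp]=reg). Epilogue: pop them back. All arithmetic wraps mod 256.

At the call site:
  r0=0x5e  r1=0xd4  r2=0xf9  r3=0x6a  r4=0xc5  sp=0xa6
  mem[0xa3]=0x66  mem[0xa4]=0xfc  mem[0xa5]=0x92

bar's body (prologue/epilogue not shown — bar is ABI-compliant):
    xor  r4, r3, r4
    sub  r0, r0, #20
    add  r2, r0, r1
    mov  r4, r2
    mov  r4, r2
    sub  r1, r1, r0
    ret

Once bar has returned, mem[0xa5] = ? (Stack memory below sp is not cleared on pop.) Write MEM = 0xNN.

MEM = 0x5e

prologue: push r0 -> mem[0xa5]=0x5e, sp=0xa5
body[0] xor  r4, r3, r4 -> r4=0xaf
body[1] sub  r0, r0, #20 -> r0=0x4a
body[2] add  r2, r0, r1 -> r2=0x1e
body[3] mov  r4, r2 -> r4=0x1e
body[4] mov  r4, r2 -> r4=0x1e
body[5] sub  r1, r1, r0 -> r1=0x8a
epilogue: pop r0=0x5e, sp=0xa6
prologue pushed ['r0'] at ['0xa5']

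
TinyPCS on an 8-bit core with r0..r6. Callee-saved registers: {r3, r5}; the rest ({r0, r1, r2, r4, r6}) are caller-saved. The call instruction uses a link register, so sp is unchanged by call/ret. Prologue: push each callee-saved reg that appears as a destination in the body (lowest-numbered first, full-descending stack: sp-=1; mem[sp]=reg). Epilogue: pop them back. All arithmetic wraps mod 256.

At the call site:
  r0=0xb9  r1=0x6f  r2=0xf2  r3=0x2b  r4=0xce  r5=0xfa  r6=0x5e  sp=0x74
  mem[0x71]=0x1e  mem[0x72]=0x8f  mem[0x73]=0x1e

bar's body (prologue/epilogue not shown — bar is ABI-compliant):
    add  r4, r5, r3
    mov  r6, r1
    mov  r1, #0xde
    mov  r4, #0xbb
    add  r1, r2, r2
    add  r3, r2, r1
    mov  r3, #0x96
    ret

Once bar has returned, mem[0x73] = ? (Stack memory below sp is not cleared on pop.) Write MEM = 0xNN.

prologue: push r3 -> mem[0x73]=0x2b, sp=0x73
body[0] add  r4, r5, r3 -> r4=0x25
body[1] mov  r6, r1 -> r6=0x6f
body[2] mov  r1, #0xde -> r1=0xde
body[3] mov  r4, #0xbb -> r4=0xbb
body[4] add  r1, r2, r2 -> r1=0xe4
body[5] add  r3, r2, r1 -> r3=0xd6
body[6] mov  r3, #0x96 -> r3=0x96
epilogue: pop r3=0x2b, sp=0x74
prologue pushed ['r3'] at ['0x73']

MEM = 0x2b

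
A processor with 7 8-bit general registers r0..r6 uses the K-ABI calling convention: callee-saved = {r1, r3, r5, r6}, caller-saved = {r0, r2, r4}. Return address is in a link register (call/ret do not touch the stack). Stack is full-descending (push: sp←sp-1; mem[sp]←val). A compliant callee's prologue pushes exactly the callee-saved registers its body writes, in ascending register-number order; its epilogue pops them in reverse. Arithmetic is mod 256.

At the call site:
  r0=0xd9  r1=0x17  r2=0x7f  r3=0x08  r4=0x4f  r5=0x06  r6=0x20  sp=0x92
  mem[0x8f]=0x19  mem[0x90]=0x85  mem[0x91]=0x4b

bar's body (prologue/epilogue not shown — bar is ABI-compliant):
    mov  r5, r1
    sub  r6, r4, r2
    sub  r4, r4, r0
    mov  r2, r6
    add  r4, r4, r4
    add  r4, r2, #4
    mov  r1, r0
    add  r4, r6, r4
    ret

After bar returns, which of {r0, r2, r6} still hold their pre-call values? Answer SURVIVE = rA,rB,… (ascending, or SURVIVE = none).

SURVIVE = r0,r6

prologue: push r1 → mem[0x91]=0x17, sp=0x91
prologue: push r5 → mem[0x90]=0x06, sp=0x90
prologue: push r6 → mem[0x8f]=0x20, sp=0x8f
body[0] mov  r5, r1 → r5=0x17
body[1] sub  r6, r4, r2 → r6=0xd0
body[2] sub  r4, r4, r0 → r4=0x76
body[3] mov  r2, r6 → r2=0xd0
body[4] add  r4, r4, r4 → r4=0xec
body[5] add  r4, r2, #4 → r4=0xd4
body[6] mov  r1, r0 → r1=0xd9
body[7] add  r4, r6, r4 → r4=0xa4
epilogue: pop r6=0x20, sp=0x90
epilogue: pop r5=0x06, sp=0x91
epilogue: pop r1=0x17, sp=0x92
r0: caller-saved, written=False
r2: caller-saved, written=True
r6: callee-saved, written=True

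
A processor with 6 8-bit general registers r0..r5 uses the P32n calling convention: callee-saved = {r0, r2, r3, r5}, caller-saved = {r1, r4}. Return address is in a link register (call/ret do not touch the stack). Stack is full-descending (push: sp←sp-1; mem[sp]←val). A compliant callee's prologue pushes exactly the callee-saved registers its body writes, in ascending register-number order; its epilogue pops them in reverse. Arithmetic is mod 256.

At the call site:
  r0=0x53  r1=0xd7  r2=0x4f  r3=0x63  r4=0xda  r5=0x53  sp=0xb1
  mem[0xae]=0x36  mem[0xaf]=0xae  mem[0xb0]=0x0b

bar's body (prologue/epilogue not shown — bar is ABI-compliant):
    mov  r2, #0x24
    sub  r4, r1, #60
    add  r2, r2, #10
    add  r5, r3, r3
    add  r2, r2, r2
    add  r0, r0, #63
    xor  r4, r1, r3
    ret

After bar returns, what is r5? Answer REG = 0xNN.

prologue: push r0 → mem[0xb0]=0x53, sp=0xb0
prologue: push r2 → mem[0xaf]=0x4f, sp=0xaf
prologue: push r5 → mem[0xae]=0x53, sp=0xae
body[0] mov  r2, #0x24 → r2=0x24
body[1] sub  r4, r1, #60 → r4=0x9b
body[2] add  r2, r2, #10 → r2=0x2e
body[3] add  r5, r3, r3 → r5=0xc6
body[4] add  r2, r2, r2 → r2=0x5c
body[5] add  r0, r0, #63 → r0=0x92
body[6] xor  r4, r1, r3 → r4=0xb4
epilogue: pop r5=0x53, sp=0xaf
epilogue: pop r2=0x4f, sp=0xb0
epilogue: pop r0=0x53, sp=0xb1
r5 is callee-saved → restored

REG = 0x53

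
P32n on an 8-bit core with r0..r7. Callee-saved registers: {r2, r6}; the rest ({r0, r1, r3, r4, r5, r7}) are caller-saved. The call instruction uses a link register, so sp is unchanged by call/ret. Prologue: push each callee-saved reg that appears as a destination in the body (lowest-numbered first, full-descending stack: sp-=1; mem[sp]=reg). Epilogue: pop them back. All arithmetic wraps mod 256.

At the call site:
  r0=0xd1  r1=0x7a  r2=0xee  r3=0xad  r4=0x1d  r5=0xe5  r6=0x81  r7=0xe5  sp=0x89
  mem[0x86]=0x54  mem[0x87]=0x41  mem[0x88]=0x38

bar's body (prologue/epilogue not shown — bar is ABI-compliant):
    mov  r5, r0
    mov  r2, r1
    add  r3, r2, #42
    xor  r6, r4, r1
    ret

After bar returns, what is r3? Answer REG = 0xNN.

prologue: push r2 → mem[0x88]=0xee, sp=0x88
prologue: push r6 → mem[0x87]=0x81, sp=0x87
body[0] mov  r5, r0 → r5=0xd1
body[1] mov  r2, r1 → r2=0x7a
body[2] add  r3, r2, #42 → r3=0xa4
body[3] xor  r6, r4, r1 → r6=0x67
epilogue: pop r6=0x81, sp=0x88
epilogue: pop r2=0xee, sp=0x89
r3 is caller-saved → body value

REG = 0xa4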